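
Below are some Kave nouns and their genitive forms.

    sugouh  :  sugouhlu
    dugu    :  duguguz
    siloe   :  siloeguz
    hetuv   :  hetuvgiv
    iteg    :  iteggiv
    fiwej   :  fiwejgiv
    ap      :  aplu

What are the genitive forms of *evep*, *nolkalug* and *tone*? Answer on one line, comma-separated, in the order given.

Looking at the final sound of each stem: -lu when the stem ends in a voiceless consonant (*sugouh*, *ap*); -giv when the stem ends in a voiced consonant (*hetuv*, *iteg*, *fiwej*); -guz when the stem ends in a vowel (*dugu*, *siloe*).
The final sound of *evep* is /p/, which is a voiceless consonant, so the suffix is -lu, giving *eveplu*.
*nolkalug* — final sound /g/ (a voiced consonant) → -giv → *nolkaluggiv*.
*tone*: final sound = /e/, a vowel → -guz → *toneguz*.

eveplu, nolkaluggiv, toneguz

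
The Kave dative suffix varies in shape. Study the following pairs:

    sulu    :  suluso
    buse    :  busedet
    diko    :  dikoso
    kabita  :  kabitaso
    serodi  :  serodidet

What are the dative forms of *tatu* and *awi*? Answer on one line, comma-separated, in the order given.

Looking at the last vowel of each stem: -det when the last vowel of the stem is a front vowel (*buse*, *serodi*); -so when the last vowel of the stem is a back vowel (*sulu*, *diko*, *kabita*).
*tatu*: last vowel = /u/, a back vowel → -so → *tatuso*.
The last vowel of *awi* is /i/, which is a front vowel, so the suffix is -det, giving *awidet*.

tatuso, awidet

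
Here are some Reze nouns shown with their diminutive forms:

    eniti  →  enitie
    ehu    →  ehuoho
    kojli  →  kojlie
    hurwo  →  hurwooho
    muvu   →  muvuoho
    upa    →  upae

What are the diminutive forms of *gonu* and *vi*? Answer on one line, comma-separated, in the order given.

gonuoho, vie

The suffix is conditioned by the last vowel: -oho when the last vowel of the stem is a rounded vowel (*ehu*, *hurwo*, *muvu*); -e when the last vowel of the stem is an unrounded vowel (*eniti*, *kojli*, *upa*).
*gonu*: last vowel = /u/, a rounded vowel → -oho → *gonuoho*.
The last vowel of *vi* is /i/, which is an unrounded vowel, so the suffix is -e, giving *vie*.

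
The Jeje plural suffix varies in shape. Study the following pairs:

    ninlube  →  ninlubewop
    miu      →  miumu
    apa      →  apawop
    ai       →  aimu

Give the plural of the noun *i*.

imu

The suffix is conditioned by the last vowel: -mu when the last vowel of the stem is a high vowel (*miu*, *ai*); -wop when the last vowel of the stem is a non-high vowel (*ninlube*, *apa*).
Since the last vowel of *i* is /i/ (a high vowel), it takes -mu, giving *imu*.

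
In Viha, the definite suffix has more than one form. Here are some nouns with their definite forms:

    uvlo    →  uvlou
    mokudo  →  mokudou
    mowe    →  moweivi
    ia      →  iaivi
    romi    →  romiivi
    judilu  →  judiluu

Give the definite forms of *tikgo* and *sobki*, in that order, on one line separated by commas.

tikgou, sobkiivi

The alternation tracks the last vowel of the stem — -u when the last vowel of the stem is a rounded vowel (*uvlo*, *mokudo*, *judilu*); -ivi when the last vowel of the stem is an unrounded vowel (*mowe*, *ia*, *romi*).
The last vowel of *tikgo* is /o/, which is a rounded vowel, so the suffix is -u, giving *tikgou*.
The last vowel of *sobki* is /i/, which is an unrounded vowel, so the suffix is -ivi, giving *sobkiivi*.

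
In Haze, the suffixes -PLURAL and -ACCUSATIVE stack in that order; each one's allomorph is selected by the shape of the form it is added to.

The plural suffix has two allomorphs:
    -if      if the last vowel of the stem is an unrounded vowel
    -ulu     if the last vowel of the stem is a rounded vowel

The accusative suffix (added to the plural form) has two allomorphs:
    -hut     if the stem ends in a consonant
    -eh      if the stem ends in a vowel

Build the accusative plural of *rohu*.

rohuulueh

*rohu* — last vowel /u/ (a rounded vowel) → -ulu → *rohuulu*.
Since the final sound of the plural form *rohuulu* is /u/ (a vowel), it takes -eh, giving *rohuulueh*.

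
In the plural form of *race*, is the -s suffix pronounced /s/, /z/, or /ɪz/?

The stem *race* ends in a sibilant (/s, z, ʃ, ʒ, tʃ, dʒ/).
The plural suffix surfaces as /ɪz/ after sibilants, /s/ after other voiceless consonants, and /z/ after other voiced sounds.
So the plural -s on *race* is pronounced /ɪz/.

/ɪz/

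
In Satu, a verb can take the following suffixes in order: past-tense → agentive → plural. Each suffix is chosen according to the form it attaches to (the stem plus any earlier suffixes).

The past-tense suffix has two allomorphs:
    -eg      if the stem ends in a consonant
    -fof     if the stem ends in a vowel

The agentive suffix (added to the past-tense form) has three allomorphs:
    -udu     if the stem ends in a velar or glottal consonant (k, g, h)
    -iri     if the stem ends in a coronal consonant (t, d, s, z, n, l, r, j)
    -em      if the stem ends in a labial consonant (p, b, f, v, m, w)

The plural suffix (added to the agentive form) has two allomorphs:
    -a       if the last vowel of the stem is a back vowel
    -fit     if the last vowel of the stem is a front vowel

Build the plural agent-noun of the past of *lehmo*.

*lehmo*: final sound = /o/, a vowel → -fof → *lehmofof*.
The past-tense form *lehmofof* — final consonant /f/ (labial) → -em → *lehmofofem*.
The agentive form *lehmofofem* — last vowel /e/ (a front vowel) → -fit → *lehmofofemfit*.

lehmofofemfit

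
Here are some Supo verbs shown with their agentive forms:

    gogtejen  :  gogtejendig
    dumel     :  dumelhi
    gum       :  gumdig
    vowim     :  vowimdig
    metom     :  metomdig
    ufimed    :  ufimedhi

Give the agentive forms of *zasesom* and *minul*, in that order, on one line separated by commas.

The alternation tracks the final consonant of the stem — -dig when the stem ends in a nasal (*gogtejen*, *gum*, *vowim*, *metom*); -hi when the stem ends in a non-nasal consonant (*dumel*, *ufimed*).
The final consonant of *zasesom* is /m/, which is a nasal, so the suffix is -dig, giving *zasesomdig*.
Since the final consonant of *minul* is /l/ (non-nasal), it takes -hi, giving *minulhi*.

zasesomdig, minulhi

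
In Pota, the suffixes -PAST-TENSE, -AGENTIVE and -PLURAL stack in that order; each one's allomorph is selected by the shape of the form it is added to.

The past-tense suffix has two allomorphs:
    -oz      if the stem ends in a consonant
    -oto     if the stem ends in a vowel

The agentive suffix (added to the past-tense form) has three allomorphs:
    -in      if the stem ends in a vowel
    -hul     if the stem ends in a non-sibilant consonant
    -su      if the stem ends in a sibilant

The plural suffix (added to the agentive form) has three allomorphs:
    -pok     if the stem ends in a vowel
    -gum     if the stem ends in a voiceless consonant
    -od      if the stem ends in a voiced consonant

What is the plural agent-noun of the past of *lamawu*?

lamawuotoinod

*lamawu* — final sound /u/ (a vowel) → -oto → *lamawuoto*.
The past-tense form *lamawuoto*: final sound = /o/, a vowel → -in → *lamawuotoin*.
The final sound of the agentive form *lamawuotoin* is /n/, which is a voiced consonant, so the plural suffix is -od, giving *lamawuotoinod*.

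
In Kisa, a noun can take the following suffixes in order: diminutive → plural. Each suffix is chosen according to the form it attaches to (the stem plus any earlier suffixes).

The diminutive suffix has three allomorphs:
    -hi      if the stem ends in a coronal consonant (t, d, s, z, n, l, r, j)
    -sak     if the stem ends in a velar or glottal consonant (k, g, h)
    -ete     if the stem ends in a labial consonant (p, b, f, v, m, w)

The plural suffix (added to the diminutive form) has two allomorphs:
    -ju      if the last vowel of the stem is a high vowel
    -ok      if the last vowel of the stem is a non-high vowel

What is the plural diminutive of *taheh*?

Since the final consonant of *taheh* is /h/ (velar/glottal), it takes -sak, giving *tahehsak*.
The last vowel of the diminutive form *tahehsak* is /a/, which is a non-high vowel, so the plural suffix is -ok, giving *tahehsakok*.

tahehsakok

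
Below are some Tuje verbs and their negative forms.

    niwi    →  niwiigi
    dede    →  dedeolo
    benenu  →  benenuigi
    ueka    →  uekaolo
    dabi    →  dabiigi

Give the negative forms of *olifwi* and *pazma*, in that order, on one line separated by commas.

olifwiigi, pazmaolo

The pattern is height harmony: -igi when the last vowel of the stem is a high vowel (*niwi*, *benenu*, *dabi*); -olo when the last vowel of the stem is a non-high vowel (*dede*, *ueka*).
Since the last vowel of *olifwi* is /i/ (a high vowel), it takes -igi, giving *olifwiigi*.
Since the last vowel of *pazma* is /a/ (a non-high vowel), it takes -olo, giving *pazmaolo*.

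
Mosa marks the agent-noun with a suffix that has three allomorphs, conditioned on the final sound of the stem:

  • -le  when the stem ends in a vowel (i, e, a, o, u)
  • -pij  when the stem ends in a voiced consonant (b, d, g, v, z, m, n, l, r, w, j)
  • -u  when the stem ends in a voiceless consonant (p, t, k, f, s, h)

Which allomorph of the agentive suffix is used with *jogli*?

*jogli* — final sound /i/ (a vowel) → -le.

-le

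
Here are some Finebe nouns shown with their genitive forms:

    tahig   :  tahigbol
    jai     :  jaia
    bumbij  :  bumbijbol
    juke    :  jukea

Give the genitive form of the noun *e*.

The suffix is conditioned by the final sound: -bol when the stem ends in a consonant (*tahig*, *bumbij*); -a when the stem ends in a vowel (*jai*, *juke*).
*e* — final sound /e/ (a vowel) → -a → *ea*.

ea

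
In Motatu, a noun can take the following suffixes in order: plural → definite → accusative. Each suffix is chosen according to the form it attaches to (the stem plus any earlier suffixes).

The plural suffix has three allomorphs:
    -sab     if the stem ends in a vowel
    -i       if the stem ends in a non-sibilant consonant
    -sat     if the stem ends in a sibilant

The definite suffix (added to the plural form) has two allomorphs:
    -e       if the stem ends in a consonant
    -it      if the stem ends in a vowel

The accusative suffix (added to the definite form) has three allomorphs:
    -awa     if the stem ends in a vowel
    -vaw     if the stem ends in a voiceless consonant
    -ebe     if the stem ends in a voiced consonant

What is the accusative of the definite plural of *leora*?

*leora* — final sound /a/ (a vowel) → -sab → *leorasab*.
The plural form *leorasab* — final sound /b/ (a consonant) → -e → *leorasabe*.
The definite form *leorasabe*: final sound = /e/, a vowel → -awa → *leorasabeawa*.

leorasabeawa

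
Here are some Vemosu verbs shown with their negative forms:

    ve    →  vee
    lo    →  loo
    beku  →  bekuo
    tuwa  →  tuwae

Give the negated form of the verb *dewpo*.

The suffix is conditioned by the last vowel: -o when the last vowel of the stem is a rounded vowel (*lo*, *beku*); -e when the last vowel of the stem is an unrounded vowel (*ve*, *tuwa*).
Since the last vowel of *dewpo* is /o/ (a rounded vowel), it takes -o, giving *dewpoo*.

dewpoo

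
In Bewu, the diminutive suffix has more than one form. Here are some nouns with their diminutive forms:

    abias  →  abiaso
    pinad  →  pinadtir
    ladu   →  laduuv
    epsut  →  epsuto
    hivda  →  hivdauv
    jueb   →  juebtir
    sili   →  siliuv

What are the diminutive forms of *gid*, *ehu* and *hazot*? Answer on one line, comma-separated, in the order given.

gidtir, ehuuv, hazoto

Looking at the final sound of each stem: -o when the stem ends in a voiceless consonant (*abias*, *epsut*); -tir when the stem ends in a voiced consonant (*pinad*, *jueb*); -uv when the stem ends in a vowel (*ladu*, *hivda*, *sili*).
The final sound of *gid* is /d/, which is a voiced consonant, so the suffix is -tir, giving *gidtir*.
*ehu*: final sound = /u/, a vowel → -uv → *ehuuv*.
*hazot*: final sound = /t/, a voiceless consonant → -o → *hazoto*.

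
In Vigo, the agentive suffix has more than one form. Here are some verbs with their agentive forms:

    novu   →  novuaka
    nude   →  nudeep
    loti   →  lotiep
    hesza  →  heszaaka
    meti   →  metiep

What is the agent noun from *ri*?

The alternation tracks the last vowel of the stem — -ep when the last vowel of the stem is a front vowel (*nude*, *loti*, *meti*); -aka when the last vowel of the stem is a back vowel (*novu*, *hesza*).
Since the last vowel of *ri* is /i/ (a front vowel), it takes -ep, giving *riep*.

riep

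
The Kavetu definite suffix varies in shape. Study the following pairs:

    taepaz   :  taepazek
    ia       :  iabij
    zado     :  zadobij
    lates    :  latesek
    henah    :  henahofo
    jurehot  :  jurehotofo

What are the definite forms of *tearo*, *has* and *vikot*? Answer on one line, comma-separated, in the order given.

The alternation tracks the final sound of the stem — -ek when the stem ends in a sibilant (*taepaz*, *lates*); -ofo when the stem ends in a non-sibilant consonant (*henah*, *jurehot*); -bij when the stem ends in a vowel (*ia*, *zado*).
The final sound of *tearo* is /o/, which is a vowel, so the suffix is -bij, giving *tearobij*.
Since the final sound of *has* is /s/ (a sibilant), it takes -ek, giving *hasek*.
Since the final sound of *vikot* is /t/ (a non-sibilant consonant), it takes -ofo, giving *vikotofo*.

tearobij, hasek, vikotofo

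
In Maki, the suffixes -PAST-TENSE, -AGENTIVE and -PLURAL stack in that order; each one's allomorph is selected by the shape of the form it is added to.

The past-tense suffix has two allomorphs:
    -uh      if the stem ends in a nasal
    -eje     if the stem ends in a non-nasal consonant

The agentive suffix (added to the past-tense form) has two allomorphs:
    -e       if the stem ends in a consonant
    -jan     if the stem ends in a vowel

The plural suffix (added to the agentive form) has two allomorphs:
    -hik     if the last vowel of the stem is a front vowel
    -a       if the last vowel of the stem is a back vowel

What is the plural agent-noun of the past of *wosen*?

wosenuhehik

*wosen* — final consonant /n/ (a nasal) → -uh → *wosenuh*.
The final sound of the past-tense form *wosenuh* is /h/, which is a consonant, so the agentive suffix is -e, giving *wosenuhe*.
Since the last vowel of the agentive form *wosenuhe* is /e/ (a front vowel), it takes -hik, giving *wosenuhehik*.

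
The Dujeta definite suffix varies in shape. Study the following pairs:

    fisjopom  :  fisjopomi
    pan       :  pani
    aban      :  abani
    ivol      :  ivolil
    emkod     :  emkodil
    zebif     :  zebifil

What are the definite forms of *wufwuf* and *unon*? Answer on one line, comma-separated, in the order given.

wufwufil, unoni

The suffix is conditioned by the final consonant: -i when the stem ends in a nasal (*fisjopom*, *pan*, *aban*); -il when the stem ends in a non-nasal consonant (*ivol*, *emkod*, *zebif*).
Since the final consonant of *wufwuf* is /f/ (non-nasal), it takes -il, giving *wufwufil*.
Since the final consonant of *unon* is /n/ (a nasal), it takes -i, giving *unoni*.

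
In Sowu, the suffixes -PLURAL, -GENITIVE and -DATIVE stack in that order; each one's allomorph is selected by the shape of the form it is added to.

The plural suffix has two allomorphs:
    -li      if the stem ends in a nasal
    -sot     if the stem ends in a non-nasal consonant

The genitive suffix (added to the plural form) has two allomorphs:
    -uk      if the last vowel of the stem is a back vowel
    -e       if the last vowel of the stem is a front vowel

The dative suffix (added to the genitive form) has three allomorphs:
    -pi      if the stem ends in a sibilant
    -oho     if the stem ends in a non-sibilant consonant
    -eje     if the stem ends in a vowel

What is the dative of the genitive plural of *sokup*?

*sokup*: final consonant = /p/, non-nasal → -sot → *sokupsot*.
Since the last vowel of the plural form *sokupsot* is /o/ (a back vowel), it takes -uk, giving *sokupsotuk*.
The genitive form *sokupsotuk* — final sound /k/ (a non-sibilant consonant) → -oho → *sokupsotukoho*.

sokupsotukoho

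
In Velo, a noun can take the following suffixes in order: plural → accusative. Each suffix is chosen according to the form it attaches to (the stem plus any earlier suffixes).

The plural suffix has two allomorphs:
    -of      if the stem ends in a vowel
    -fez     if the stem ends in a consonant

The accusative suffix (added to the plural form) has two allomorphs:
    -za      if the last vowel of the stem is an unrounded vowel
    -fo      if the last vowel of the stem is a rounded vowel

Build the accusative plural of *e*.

The final sound of *e* is /e/, which is a vowel, so the plural suffix is -of, giving *eof*.
The plural form *eof* — last vowel /o/ (a rounded vowel) → -fo → *eoffo*.

eoffo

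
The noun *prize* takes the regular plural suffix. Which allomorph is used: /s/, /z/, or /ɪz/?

/ɪz/

The stem *prize* ends in a sibilant (/s, z, ʃ, ʒ, tʃ, dʒ/).
The plural suffix surfaces as /ɪz/ after sibilants, /s/ after other voiceless consonants, and /z/ after other voiced sounds.
So the plural -s on *prize* is pronounced /ɪz/.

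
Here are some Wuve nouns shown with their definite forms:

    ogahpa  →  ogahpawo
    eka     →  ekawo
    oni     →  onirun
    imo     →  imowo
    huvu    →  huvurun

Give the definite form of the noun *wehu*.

wehurun

Looking at the last vowel of each stem: -run when the last vowel of the stem is a high vowel (*oni*, *huvu*); -wo when the last vowel of the stem is a non-high vowel (*ogahpa*, *eka*, *imo*).
*wehu* — last vowel /u/ (a high vowel) → -run → *wehurun*.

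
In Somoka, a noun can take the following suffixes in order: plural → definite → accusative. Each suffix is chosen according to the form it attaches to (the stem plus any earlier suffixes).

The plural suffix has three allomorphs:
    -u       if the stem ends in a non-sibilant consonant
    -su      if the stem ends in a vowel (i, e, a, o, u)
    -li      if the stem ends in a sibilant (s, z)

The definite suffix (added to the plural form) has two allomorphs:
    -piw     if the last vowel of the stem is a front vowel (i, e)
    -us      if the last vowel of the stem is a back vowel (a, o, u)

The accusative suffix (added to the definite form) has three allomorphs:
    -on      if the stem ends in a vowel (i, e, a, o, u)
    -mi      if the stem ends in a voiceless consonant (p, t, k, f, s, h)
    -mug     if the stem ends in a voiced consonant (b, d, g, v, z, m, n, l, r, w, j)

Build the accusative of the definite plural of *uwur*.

Since the final sound of *uwur* is /r/ (a non-sibilant consonant), it takes -u, giving *uwuru*.
The plural form *uwuru* — last vowel /u/ (a back vowel) → -us → *uwuruus*.
The definite form *uwuruus*: final sound = /s/, a voiceless consonant → -mi → *uwuruusmi*.

uwuruusmi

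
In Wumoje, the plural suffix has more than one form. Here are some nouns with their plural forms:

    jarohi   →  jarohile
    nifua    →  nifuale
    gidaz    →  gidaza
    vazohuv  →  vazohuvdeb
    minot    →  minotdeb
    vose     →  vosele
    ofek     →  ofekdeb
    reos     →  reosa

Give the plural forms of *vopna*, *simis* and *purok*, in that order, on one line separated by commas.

The alternation tracks the final sound of the stem — -a when the stem ends in a sibilant (*gidaz*, *reos*); -deb when the stem ends in a non-sibilant consonant (*vazohuv*, *minot*, *ofek*); -le when the stem ends in a vowel (*jarohi*, *nifua*, *vose*).
*vopna* — final sound /a/ (a vowel) → -le → *vopnale*.
Since the final sound of *simis* is /s/ (a sibilant), it takes -a, giving *simisa*.
*purok*: final sound = /k/, a non-sibilant consonant → -deb → *purokdeb*.

vopnale, simisa, purokdeb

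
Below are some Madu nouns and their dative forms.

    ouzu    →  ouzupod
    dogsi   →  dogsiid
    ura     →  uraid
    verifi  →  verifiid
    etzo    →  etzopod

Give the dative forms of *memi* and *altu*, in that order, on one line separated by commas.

memiid, altupod

The alternation tracks the last vowel of the stem — -pod when the last vowel of the stem is a rounded vowel (*ouzu*, *etzo*); -id when the last vowel of the stem is an unrounded vowel (*dogsi*, *ura*, *verifi*).
*memi* — last vowel /i/ (an unrounded vowel) → -id → *memiid*.
*altu* — last vowel /u/ (a rounded vowel) → -pod → *altupod*.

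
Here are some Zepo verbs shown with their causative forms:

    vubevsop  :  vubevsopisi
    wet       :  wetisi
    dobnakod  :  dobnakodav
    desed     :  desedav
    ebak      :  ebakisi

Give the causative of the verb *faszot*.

The alternation tracks the final consonant of the stem — -isi when the stem ends in a voiceless consonant (*vubevsop*, *wet*, *ebak*); -av when the stem ends in a voiced consonant (*dobnakod*, *desed*).
*faszot*: final consonant = /t/, voiceless → -isi → *faszotisi*.

faszotisi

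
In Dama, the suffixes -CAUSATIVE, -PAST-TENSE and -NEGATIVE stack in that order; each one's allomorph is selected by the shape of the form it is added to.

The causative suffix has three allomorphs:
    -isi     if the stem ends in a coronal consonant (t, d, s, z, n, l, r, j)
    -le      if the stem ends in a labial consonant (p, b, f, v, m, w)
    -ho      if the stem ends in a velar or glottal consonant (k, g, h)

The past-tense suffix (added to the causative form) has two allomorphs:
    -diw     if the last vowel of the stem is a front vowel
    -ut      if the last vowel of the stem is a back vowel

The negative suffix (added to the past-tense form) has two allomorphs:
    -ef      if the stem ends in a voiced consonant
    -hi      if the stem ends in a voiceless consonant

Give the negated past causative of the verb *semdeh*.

Since the final consonant of *semdeh* is /h/ (velar/glottal), it takes -ho, giving *semdehho*.
The causative form *semdehho* — last vowel /o/ (a back vowel) → -ut → *semdehhout*.
Since the final consonant of the past-tense form *semdehhout* is /t/ (voiceless), it takes -hi, giving *semdehhouthi*.

semdehhouthi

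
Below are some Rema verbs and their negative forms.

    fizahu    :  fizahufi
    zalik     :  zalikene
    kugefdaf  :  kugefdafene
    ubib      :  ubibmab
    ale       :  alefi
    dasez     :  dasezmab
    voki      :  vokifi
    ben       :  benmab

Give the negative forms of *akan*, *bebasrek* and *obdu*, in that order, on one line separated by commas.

Looking at the final sound of each stem: -ene when the stem ends in a voiceless consonant (*zalik*, *kugefdaf*); -mab when the stem ends in a voiced consonant (*ubib*, *dasez*, *ben*); -fi when the stem ends in a vowel (*fizahu*, *ale*, *voki*).
The final sound of *akan* is /n/, which is a voiced consonant, so the suffix is -mab, giving *akanmab*.
*bebasrek* — final sound /k/ (a voiceless consonant) → -ene → *bebasrekene*.
*obdu* — final sound /u/ (a vowel) → -fi → *obdufi*.

akanmab, bebasrekene, obdufi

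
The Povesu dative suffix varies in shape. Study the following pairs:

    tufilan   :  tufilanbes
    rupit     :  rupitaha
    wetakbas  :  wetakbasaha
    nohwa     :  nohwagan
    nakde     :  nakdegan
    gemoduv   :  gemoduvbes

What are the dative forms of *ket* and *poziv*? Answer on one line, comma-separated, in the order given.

ketaha, pozivbes

The alternation tracks the final sound of the stem — -aha when the stem ends in a voiceless consonant (*rupit*, *wetakbas*); -bes when the stem ends in a voiced consonant (*tufilan*, *gemoduv*); -gan when the stem ends in a vowel (*nohwa*, *nakde*).
*ket*: final sound = /t/, a voiceless consonant → -aha → *ketaha*.
Since the final sound of *poziv* is /v/ (a voiced consonant), it takes -bes, giving *pozivbes*.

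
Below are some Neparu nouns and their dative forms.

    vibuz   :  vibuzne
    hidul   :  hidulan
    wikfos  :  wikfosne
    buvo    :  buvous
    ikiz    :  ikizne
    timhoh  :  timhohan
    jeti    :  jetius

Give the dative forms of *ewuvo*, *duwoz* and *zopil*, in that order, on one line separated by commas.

The pattern is sibilance of the final sound: -ne when the stem ends in a sibilant (*vibuz*, *wikfos*, *ikiz*); -an when the stem ends in a non-sibilant consonant (*hidul*, *timhoh*); -us when the stem ends in a vowel (*buvo*, *jeti*).
The final sound of *ewuvo* is /o/, which is a vowel, so the suffix is -us, giving *ewuvous*.
*duwoz*: final sound = /z/, a sibilant → -ne → *duwozne*.
The final sound of *zopil* is /l/, which is a non-sibilant consonant, so the suffix is -an, giving *zopilan*.

ewuvous, duwozne, zopilan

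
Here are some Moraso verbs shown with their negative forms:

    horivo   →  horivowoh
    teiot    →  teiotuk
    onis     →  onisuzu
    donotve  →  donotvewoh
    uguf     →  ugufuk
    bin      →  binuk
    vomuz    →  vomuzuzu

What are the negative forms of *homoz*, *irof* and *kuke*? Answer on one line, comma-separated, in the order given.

homozuzu, irofuk, kukewoh

The pattern is sibilance of the final sound: -uzu when the stem ends in a sibilant (*onis*, *vomuz*); -uk when the stem ends in a non-sibilant consonant (*teiot*, *uguf*, *bin*); -woh when the stem ends in a vowel (*horivo*, *donotve*).
Since the final sound of *homoz* is /z/ (a sibilant), it takes -uzu, giving *homozuzu*.
Since the final sound of *irof* is /f/ (a non-sibilant consonant), it takes -uk, giving *irofuk*.
The final sound of *kuke* is /e/, which is a vowel, so the suffix is -woh, giving *kukewoh*.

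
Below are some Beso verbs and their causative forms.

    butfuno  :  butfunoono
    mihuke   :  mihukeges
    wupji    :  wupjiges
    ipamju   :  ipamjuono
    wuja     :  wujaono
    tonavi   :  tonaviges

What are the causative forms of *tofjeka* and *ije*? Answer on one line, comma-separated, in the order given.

tofjekaono, ijeges

The alternation tracks the last vowel of the stem — -ges when the last vowel of the stem is a front vowel (*mihuke*, *wupji*, *tonavi*); -ono when the last vowel of the stem is a back vowel (*butfuno*, *ipamju*, *wuja*).
*tofjeka* — last vowel /a/ (a back vowel) → -ono → *tofjekaono*.
*ije* — last vowel /e/ (a front vowel) → -ges → *ijeges*.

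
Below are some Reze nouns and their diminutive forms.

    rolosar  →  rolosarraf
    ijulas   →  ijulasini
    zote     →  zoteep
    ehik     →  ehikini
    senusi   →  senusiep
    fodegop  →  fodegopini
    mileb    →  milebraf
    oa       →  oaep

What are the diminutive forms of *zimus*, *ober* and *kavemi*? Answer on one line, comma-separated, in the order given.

zimusini, oberraf, kavemiep

The suffix is conditioned by the final sound: -ini when the stem ends in a voiceless consonant (*ijulas*, *ehik*, *fodegop*); -raf when the stem ends in a voiced consonant (*rolosar*, *mileb*); -ep when the stem ends in a vowel (*zote*, *senusi*, *oa*).
*zimus* — final sound /s/ (a voiceless consonant) → -ini → *zimusini*.
*ober* — final sound /r/ (a voiced consonant) → -raf → *oberraf*.
*kavemi* — final sound /i/ (a vowel) → -ep → *kavemiep*.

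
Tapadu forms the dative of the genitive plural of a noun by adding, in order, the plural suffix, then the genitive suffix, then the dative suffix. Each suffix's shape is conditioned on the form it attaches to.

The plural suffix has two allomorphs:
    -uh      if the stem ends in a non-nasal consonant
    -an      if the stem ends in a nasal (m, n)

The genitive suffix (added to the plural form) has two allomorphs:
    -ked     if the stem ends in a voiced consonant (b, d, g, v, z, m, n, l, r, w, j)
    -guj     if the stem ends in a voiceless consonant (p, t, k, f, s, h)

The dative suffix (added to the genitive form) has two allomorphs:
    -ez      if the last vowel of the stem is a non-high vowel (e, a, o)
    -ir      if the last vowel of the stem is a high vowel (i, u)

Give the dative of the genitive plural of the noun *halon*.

halonankedez

The final consonant of *halon* is /n/, which is a nasal, so the plural suffix is -an, giving *halonan*.
The plural form *halonan* — final consonant /n/ (voiced) → -ked → *halonanked*.
The genitive form *halonanked* — last vowel /e/ (a non-high vowel) → -ez → *halonankedez*.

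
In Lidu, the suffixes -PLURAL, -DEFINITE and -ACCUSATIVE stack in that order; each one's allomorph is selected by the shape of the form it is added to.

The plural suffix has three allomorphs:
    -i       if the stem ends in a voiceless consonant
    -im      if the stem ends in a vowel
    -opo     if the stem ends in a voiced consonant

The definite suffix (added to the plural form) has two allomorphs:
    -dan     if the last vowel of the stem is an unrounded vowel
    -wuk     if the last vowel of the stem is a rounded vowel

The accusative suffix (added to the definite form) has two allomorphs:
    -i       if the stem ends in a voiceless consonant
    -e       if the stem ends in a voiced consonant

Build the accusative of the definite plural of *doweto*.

dowetoimdane

The final sound of *doweto* is /o/, which is a vowel, so the plural suffix is -im, giving *dowetoim*.
Since the last vowel of the plural form *dowetoim* is /i/ (an unrounded vowel), it takes -dan, giving *dowetoimdan*.
Since the final consonant of the definite form *dowetoimdan* is /n/ (voiced), it takes -e, giving *dowetoimdane*.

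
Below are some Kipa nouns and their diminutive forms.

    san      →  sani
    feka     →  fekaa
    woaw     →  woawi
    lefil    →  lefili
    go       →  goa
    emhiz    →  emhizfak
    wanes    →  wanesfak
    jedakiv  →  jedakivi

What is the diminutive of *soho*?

The suffix is conditioned by the final sound: -fak when the stem ends in a sibilant (*emhiz*, *wanes*); -i when the stem ends in a non-sibilant consonant (*san*, *woaw*, *lefil*, *jedakiv*); -a when the stem ends in a vowel (*feka*, *go*).
*soho*: final sound = /o/, a vowel → -a → *sohoa*.

sohoa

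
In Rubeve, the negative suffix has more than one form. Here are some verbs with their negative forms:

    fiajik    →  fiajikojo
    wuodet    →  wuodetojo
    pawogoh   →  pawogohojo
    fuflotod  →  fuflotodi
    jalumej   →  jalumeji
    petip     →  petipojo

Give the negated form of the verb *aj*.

aji

The pattern is voicing of the final consonant: -ojo when the stem ends in a voiceless consonant (*fiajik*, *wuodet*, *pawogoh*, *petip*); -i when the stem ends in a voiced consonant (*fuflotod*, *jalumej*).
Since the final consonant of *aj* is /j/ (voiced), it takes -i, giving *aji*.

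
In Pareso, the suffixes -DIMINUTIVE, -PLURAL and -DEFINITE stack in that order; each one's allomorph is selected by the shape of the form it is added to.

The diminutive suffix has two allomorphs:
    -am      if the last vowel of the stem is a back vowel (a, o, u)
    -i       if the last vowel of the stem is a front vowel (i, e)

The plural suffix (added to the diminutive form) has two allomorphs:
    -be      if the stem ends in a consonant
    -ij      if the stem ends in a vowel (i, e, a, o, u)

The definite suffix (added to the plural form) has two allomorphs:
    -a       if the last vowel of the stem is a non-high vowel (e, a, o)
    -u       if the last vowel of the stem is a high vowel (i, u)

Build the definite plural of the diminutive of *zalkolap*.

zalkolapambea

*zalkolap* — last vowel /a/ (a back vowel) → -am → *zalkolapam*.
Since the final sound of the diminutive form *zalkolapam* is /m/ (a consonant), it takes -be, giving *zalkolapambe*.
Since the last vowel of the plural form *zalkolapambe* is /e/ (a non-high vowel), it takes -a, giving *zalkolapambea*.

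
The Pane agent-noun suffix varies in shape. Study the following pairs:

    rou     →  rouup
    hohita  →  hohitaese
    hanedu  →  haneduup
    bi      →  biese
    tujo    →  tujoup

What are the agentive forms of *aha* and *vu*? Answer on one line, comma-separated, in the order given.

ahaese, vuup

The suffix is conditioned by the last vowel: -up when the last vowel of the stem is a rounded vowel (*rou*, *hanedu*, *tujo*); -ese when the last vowel of the stem is an unrounded vowel (*hohita*, *bi*).
Since the last vowel of *aha* is /a/ (an unrounded vowel), it takes -ese, giving *ahaese*.
*vu*: last vowel = /u/, a rounded vowel → -up → *vuup*.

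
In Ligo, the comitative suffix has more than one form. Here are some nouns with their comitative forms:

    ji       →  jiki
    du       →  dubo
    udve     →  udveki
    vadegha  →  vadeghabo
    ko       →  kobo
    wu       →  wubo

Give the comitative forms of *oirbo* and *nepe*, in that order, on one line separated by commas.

The pattern is front/back vowel harmony: -ki when the last vowel of the stem is a front vowel (*ji*, *udve*); -bo when the last vowel of the stem is a back vowel (*du*, *vadegha*, *ko*, *wu*).
Since the last vowel of *oirbo* is /o/ (a back vowel), it takes -bo, giving *oirbobo*.
The last vowel of *nepe* is /e/, which is a front vowel, so the suffix is -ki, giving *nepeki*.

oirbobo, nepeki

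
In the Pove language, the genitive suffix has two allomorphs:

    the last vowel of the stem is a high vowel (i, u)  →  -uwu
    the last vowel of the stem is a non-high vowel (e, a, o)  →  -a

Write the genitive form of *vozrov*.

vozrova

*vozrov* — last vowel /o/ (a non-high vowel) → -a → *vozrova*.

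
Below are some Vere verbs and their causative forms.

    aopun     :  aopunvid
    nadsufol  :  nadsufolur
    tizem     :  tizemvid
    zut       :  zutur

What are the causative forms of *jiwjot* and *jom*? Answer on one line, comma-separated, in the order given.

The alternation tracks the final consonant of the stem — -vid when the stem ends in a nasal (*aopun*, *tizem*); -ur when the stem ends in a non-nasal consonant (*nadsufol*, *zut*).
Since the final consonant of *jiwjot* is /t/ (non-nasal), it takes -ur, giving *jiwjotur*.
The final consonant of *jom* is /m/, which is a nasal, so the suffix is -vid, giving *jomvid*.

jiwjotur, jomvid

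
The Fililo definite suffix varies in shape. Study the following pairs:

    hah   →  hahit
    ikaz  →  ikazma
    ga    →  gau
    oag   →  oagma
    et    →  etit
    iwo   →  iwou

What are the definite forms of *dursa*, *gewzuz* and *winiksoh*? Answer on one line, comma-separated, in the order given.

dursau, gewzuzma, winiksohit

Looking at the final sound of each stem: -it when the stem ends in a voiceless consonant (*hah*, *et*); -ma when the stem ends in a voiced consonant (*ikaz*, *oag*); -u when the stem ends in a vowel (*ga*, *iwo*).
*dursa* — final sound /a/ (a vowel) → -u → *dursau*.
The final sound of *gewzuz* is /z/, which is a voiced consonant, so the suffix is -ma, giving *gewzuzma*.
The final sound of *winiksoh* is /h/, which is a voiceless consonant, so the suffix is -it, giving *winiksohit*.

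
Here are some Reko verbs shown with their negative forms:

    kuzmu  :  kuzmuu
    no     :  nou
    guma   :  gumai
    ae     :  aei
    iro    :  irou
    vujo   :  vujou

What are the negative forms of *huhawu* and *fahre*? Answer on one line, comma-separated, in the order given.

The alternation tracks the last vowel of the stem — -u when the last vowel of the stem is a rounded vowel (*kuzmu*, *no*, *iro*, *vujo*); -i when the last vowel of the stem is an unrounded vowel (*guma*, *ae*).
The last vowel of *huhawu* is /u/, which is a rounded vowel, so the suffix is -u, giving *huhawuu*.
*fahre* — last vowel /e/ (an unrounded vowel) → -i → *fahrei*.

huhawuu, fahrei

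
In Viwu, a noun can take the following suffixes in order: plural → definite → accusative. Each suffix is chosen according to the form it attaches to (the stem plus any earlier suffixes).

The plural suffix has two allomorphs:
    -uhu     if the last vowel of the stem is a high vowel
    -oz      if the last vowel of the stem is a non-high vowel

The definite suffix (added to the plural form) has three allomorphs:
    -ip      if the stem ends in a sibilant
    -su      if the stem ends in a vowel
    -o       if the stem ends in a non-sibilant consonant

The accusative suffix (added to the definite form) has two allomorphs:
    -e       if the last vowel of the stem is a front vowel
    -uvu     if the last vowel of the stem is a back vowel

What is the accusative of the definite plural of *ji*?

jiuhusuuvu

*ji*: last vowel = /i/, a high vowel → -uhu → *jiuhu*.
The final sound of the plural form *jiuhu* is /u/, which is a vowel, so the definite suffix is -su, giving *jiuhusu*.
The definite form *jiuhusu*: last vowel = /u/, a back vowel → -uvu → *jiuhusuuvu*.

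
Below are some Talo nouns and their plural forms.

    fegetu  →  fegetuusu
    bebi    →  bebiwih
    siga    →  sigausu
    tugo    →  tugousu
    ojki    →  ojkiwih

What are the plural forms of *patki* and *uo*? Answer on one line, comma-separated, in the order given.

The alternation tracks the last vowel of the stem — -wih when the last vowel of the stem is a front vowel (*bebi*, *ojki*); -usu when the last vowel of the stem is a back vowel (*fegetu*, *siga*, *tugo*).
*patki*: last vowel = /i/, a front vowel → -wih → *patkiwih*.
*uo*: last vowel = /o/, a back vowel → -usu → *uousu*.

patkiwih, uousu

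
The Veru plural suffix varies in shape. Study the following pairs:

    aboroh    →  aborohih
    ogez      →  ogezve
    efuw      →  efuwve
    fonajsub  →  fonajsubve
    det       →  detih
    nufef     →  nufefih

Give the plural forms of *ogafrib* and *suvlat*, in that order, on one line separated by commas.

ogafribve, suvlatih

Looking at the final consonant of each stem: -ih when the stem ends in a voiceless consonant (*aboroh*, *det*, *nufef*); -ve when the stem ends in a voiced consonant (*ogez*, *efuw*, *fonajsub*).
The final consonant of *ogafrib* is /b/, which is voiced, so the suffix is -ve, giving *ogafribve*.
Since the final consonant of *suvlat* is /t/ (voiceless), it takes -ih, giving *suvlatih*.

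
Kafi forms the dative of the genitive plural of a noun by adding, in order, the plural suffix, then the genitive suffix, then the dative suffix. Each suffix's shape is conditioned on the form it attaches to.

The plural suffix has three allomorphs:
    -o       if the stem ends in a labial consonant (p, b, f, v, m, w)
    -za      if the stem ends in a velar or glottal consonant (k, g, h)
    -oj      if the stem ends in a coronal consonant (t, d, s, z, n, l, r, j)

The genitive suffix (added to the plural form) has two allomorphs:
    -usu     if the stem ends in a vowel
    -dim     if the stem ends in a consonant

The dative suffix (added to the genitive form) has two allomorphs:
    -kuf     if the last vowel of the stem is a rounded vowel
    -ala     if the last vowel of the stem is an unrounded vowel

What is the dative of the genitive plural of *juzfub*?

*juzfub* — final consonant /b/ (labial) → -o → *juzfubo*.
The final sound of the plural form *juzfubo* is /o/, which is a vowel, so the genitive suffix is -usu, giving *juzfubousu*.
The last vowel of the genitive form *juzfubousu* is /u/, which is a rounded vowel, so the dative suffix is -kuf, giving *juzfubousukuf*.

juzfubousukuf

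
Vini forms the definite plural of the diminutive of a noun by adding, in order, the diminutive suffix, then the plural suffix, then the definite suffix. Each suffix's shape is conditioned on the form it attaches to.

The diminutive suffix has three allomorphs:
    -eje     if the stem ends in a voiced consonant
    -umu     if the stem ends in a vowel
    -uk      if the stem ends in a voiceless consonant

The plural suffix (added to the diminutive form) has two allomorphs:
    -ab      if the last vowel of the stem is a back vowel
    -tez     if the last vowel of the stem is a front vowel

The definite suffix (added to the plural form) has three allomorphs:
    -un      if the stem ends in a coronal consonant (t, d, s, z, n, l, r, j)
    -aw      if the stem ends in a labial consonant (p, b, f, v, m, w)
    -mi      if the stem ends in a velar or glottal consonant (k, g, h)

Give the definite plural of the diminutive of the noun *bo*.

boumuabaw

The final sound of *bo* is /o/, which is a vowel, so the diminutive suffix is -umu, giving *boumu*.
The diminutive form *boumu* — last vowel /u/ (a back vowel) → -ab → *boumuab*.
The plural form *boumuab*: final consonant = /b/, labial → -aw → *boumuabaw*.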